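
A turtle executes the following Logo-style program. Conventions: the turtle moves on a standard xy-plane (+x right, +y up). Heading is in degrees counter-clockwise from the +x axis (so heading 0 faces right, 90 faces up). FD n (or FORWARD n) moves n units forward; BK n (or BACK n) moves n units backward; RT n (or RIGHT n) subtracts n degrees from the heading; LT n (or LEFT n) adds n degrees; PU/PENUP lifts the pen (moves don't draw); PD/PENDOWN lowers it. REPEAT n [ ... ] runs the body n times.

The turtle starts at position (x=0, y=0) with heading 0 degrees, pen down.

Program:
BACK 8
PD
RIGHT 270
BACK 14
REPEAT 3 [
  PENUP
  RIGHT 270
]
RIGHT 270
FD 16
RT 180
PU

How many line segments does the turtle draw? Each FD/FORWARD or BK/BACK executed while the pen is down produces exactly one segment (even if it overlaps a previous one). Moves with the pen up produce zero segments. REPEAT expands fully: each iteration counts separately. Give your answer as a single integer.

Executing turtle program step by step:
Start: pos=(0,0), heading=0, pen down
BK 8: (0,0) -> (-8,0) [heading=0, draw]
PD: pen down
RT 270: heading 0 -> 90
BK 14: (-8,0) -> (-8,-14) [heading=90, draw]
REPEAT 3 [
  -- iteration 1/3 --
  PU: pen up
  RT 270: heading 90 -> 180
  -- iteration 2/3 --
  PU: pen up
  RT 270: heading 180 -> 270
  -- iteration 3/3 --
  PU: pen up
  RT 270: heading 270 -> 0
]
RT 270: heading 0 -> 90
FD 16: (-8,-14) -> (-8,2) [heading=90, move]
RT 180: heading 90 -> 270
PU: pen up
Final: pos=(-8,2), heading=270, 2 segment(s) drawn
Segments drawn: 2

Answer: 2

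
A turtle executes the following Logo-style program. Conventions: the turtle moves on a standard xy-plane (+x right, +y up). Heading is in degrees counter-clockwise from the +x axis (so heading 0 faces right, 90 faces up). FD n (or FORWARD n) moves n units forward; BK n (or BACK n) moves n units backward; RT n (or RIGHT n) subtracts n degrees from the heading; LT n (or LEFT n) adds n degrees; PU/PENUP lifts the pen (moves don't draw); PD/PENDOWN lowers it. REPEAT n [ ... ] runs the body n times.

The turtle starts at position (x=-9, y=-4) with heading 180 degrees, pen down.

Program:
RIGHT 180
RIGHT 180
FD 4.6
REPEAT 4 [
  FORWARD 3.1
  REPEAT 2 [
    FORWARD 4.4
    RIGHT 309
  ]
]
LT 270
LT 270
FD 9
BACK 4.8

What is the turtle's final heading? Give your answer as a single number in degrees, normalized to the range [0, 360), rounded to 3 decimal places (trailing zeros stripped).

Answer: 48

Derivation:
Executing turtle program step by step:
Start: pos=(-9,-4), heading=180, pen down
RT 180: heading 180 -> 0
RT 180: heading 0 -> 180
FD 4.6: (-9,-4) -> (-13.6,-4) [heading=180, draw]
REPEAT 4 [
  -- iteration 1/4 --
  FD 3.1: (-13.6,-4) -> (-16.7,-4) [heading=180, draw]
  REPEAT 2 [
    -- iteration 1/2 --
    FD 4.4: (-16.7,-4) -> (-21.1,-4) [heading=180, draw]
    RT 309: heading 180 -> 231
    -- iteration 2/2 --
    FD 4.4: (-21.1,-4) -> (-23.869,-7.419) [heading=231, draw]
    RT 309: heading 231 -> 282
  ]
  -- iteration 2/4 --
  FD 3.1: (-23.869,-7.419) -> (-23.224,-10.452) [heading=282, draw]
  REPEAT 2 [
    -- iteration 1/2 --
    FD 4.4: (-23.224,-10.452) -> (-22.31,-14.756) [heading=282, draw]
    RT 309: heading 282 -> 333
    -- iteration 2/2 --
    FD 4.4: (-22.31,-14.756) -> (-18.389,-16.753) [heading=333, draw]
    RT 309: heading 333 -> 24
  ]
  -- iteration 3/4 --
  FD 3.1: (-18.389,-16.753) -> (-15.557,-15.492) [heading=24, draw]
  REPEAT 2 [
    -- iteration 1/2 --
    FD 4.4: (-15.557,-15.492) -> (-11.538,-13.703) [heading=24, draw]
    RT 309: heading 24 -> 75
    -- iteration 2/2 --
    FD 4.4: (-11.538,-13.703) -> (-10.399,-9.453) [heading=75, draw]
    RT 309: heading 75 -> 126
  ]
  -- iteration 4/4 --
  FD 3.1: (-10.399,-9.453) -> (-12.221,-6.945) [heading=126, draw]
  REPEAT 2 [
    -- iteration 1/2 --
    FD 4.4: (-12.221,-6.945) -> (-14.807,-3.385) [heading=126, draw]
    RT 309: heading 126 -> 177
    -- iteration 2/2 --
    FD 4.4: (-14.807,-3.385) -> (-19.201,-3.155) [heading=177, draw]
    RT 309: heading 177 -> 228
  ]
]
LT 270: heading 228 -> 138
LT 270: heading 138 -> 48
FD 9: (-19.201,-3.155) -> (-13.179,3.534) [heading=48, draw]
BK 4.8: (-13.179,3.534) -> (-16.391,-0.033) [heading=48, draw]
Final: pos=(-16.391,-0.033), heading=48, 15 segment(s) drawn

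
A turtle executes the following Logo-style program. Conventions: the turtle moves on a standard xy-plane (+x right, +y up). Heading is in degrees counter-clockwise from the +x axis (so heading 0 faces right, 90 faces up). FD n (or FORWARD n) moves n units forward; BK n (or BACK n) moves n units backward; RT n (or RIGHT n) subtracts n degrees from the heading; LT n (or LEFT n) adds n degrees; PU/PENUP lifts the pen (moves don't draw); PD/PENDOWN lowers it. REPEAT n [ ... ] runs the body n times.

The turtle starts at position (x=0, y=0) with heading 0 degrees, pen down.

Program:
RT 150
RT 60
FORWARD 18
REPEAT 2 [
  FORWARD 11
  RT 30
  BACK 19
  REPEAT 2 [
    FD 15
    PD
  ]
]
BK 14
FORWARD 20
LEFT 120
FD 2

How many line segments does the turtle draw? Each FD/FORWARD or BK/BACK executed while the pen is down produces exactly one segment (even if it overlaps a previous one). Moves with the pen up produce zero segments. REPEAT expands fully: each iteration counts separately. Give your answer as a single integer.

Answer: 12

Derivation:
Executing turtle program step by step:
Start: pos=(0,0), heading=0, pen down
RT 150: heading 0 -> 210
RT 60: heading 210 -> 150
FD 18: (0,0) -> (-15.588,9) [heading=150, draw]
REPEAT 2 [
  -- iteration 1/2 --
  FD 11: (-15.588,9) -> (-25.115,14.5) [heading=150, draw]
  RT 30: heading 150 -> 120
  BK 19: (-25.115,14.5) -> (-15.615,-1.954) [heading=120, draw]
  REPEAT 2 [
    -- iteration 1/2 --
    FD 15: (-15.615,-1.954) -> (-23.115,11.036) [heading=120, draw]
    PD: pen down
    -- iteration 2/2 --
    FD 15: (-23.115,11.036) -> (-30.615,24.026) [heading=120, draw]
    PD: pen down
  ]
  -- iteration 2/2 --
  FD 11: (-30.615,24.026) -> (-36.115,33.553) [heading=120, draw]
  RT 30: heading 120 -> 90
  BK 19: (-36.115,33.553) -> (-36.115,14.553) [heading=90, draw]
  REPEAT 2 [
    -- iteration 1/2 --
    FD 15: (-36.115,14.553) -> (-36.115,29.553) [heading=90, draw]
    PD: pen down
    -- iteration 2/2 --
    FD 15: (-36.115,29.553) -> (-36.115,44.553) [heading=90, draw]
    PD: pen down
  ]
]
BK 14: (-36.115,44.553) -> (-36.115,30.553) [heading=90, draw]
FD 20: (-36.115,30.553) -> (-36.115,50.553) [heading=90, draw]
LT 120: heading 90 -> 210
FD 2: (-36.115,50.553) -> (-37.847,49.553) [heading=210, draw]
Final: pos=(-37.847,49.553), heading=210, 12 segment(s) drawn
Segments drawn: 12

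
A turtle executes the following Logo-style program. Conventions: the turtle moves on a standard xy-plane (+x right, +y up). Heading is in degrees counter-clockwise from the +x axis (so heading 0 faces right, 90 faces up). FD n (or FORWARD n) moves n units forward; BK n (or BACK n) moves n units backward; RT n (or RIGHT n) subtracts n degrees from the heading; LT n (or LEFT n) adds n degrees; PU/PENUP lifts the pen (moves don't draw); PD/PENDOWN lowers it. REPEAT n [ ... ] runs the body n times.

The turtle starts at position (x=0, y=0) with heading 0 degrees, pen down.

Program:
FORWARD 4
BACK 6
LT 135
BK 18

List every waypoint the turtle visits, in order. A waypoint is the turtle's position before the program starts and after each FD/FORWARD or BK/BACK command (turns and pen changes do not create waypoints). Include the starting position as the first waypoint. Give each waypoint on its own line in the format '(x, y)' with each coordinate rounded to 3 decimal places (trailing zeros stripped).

Answer: (0, 0)
(4, 0)
(-2, 0)
(10.728, -12.728)

Derivation:
Executing turtle program step by step:
Start: pos=(0,0), heading=0, pen down
FD 4: (0,0) -> (4,0) [heading=0, draw]
BK 6: (4,0) -> (-2,0) [heading=0, draw]
LT 135: heading 0 -> 135
BK 18: (-2,0) -> (10.728,-12.728) [heading=135, draw]
Final: pos=(10.728,-12.728), heading=135, 3 segment(s) drawn
Waypoints (4 total):
(0, 0)
(4, 0)
(-2, 0)
(10.728, -12.728)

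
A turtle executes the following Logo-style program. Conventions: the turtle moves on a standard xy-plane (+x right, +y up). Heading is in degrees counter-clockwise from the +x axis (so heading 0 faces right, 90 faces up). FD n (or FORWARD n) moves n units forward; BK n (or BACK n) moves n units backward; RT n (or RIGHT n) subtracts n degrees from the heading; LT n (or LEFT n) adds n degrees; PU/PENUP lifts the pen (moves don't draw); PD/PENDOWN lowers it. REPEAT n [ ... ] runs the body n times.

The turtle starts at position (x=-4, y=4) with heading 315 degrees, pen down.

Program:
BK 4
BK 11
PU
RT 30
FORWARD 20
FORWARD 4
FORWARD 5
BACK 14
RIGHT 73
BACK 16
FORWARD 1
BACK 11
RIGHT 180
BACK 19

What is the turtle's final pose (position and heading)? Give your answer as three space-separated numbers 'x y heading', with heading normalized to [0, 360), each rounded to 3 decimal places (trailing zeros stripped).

Answer: -4.788 3.827 32

Derivation:
Executing turtle program step by step:
Start: pos=(-4,4), heading=315, pen down
BK 4: (-4,4) -> (-6.828,6.828) [heading=315, draw]
BK 11: (-6.828,6.828) -> (-14.607,14.607) [heading=315, draw]
PU: pen up
RT 30: heading 315 -> 285
FD 20: (-14.607,14.607) -> (-9.43,-4.712) [heading=285, move]
FD 4: (-9.43,-4.712) -> (-8.395,-8.576) [heading=285, move]
FD 5: (-8.395,-8.576) -> (-7.101,-13.405) [heading=285, move]
BK 14: (-7.101,-13.405) -> (-10.724,0.118) [heading=285, move]
RT 73: heading 285 -> 212
BK 16: (-10.724,0.118) -> (2.844,8.596) [heading=212, move]
FD 1: (2.844,8.596) -> (1.996,8.067) [heading=212, move]
BK 11: (1.996,8.067) -> (11.325,13.896) [heading=212, move]
RT 180: heading 212 -> 32
BK 19: (11.325,13.896) -> (-4.788,3.827) [heading=32, move]
Final: pos=(-4.788,3.827), heading=32, 2 segment(s) drawn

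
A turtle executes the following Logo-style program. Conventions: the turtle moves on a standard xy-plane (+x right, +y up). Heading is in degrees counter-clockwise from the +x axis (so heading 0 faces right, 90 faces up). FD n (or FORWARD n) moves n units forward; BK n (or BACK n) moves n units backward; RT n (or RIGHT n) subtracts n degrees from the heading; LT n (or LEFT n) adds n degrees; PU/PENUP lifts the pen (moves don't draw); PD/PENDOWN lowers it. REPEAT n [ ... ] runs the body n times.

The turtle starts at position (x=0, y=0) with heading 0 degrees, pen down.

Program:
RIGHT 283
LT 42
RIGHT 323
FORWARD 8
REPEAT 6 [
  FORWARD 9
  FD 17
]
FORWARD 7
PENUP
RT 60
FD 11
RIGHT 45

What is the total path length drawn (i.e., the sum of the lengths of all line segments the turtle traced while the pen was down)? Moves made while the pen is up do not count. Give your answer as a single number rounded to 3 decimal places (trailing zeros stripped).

Answer: 171

Derivation:
Executing turtle program step by step:
Start: pos=(0,0), heading=0, pen down
RT 283: heading 0 -> 77
LT 42: heading 77 -> 119
RT 323: heading 119 -> 156
FD 8: (0,0) -> (-7.308,3.254) [heading=156, draw]
REPEAT 6 [
  -- iteration 1/6 --
  FD 9: (-7.308,3.254) -> (-15.53,6.915) [heading=156, draw]
  FD 17: (-15.53,6.915) -> (-31.061,13.829) [heading=156, draw]
  -- iteration 2/6 --
  FD 9: (-31.061,13.829) -> (-39.282,17.49) [heading=156, draw]
  FD 17: (-39.282,17.49) -> (-54.813,24.404) [heading=156, draw]
  -- iteration 3/6 --
  FD 9: (-54.813,24.404) -> (-63.035,28.065) [heading=156, draw]
  FD 17: (-63.035,28.065) -> (-78.565,34.979) [heading=156, draw]
  -- iteration 4/6 --
  FD 9: (-78.565,34.979) -> (-86.787,38.64) [heading=156, draw]
  FD 17: (-86.787,38.64) -> (-102.317,45.555) [heading=156, draw]
  -- iteration 5/6 --
  FD 9: (-102.317,45.555) -> (-110.539,49.215) [heading=156, draw]
  FD 17: (-110.539,49.215) -> (-126.069,56.13) [heading=156, draw]
  -- iteration 6/6 --
  FD 9: (-126.069,56.13) -> (-134.291,59.79) [heading=156, draw]
  FD 17: (-134.291,59.79) -> (-149.821,66.705) [heading=156, draw]
]
FD 7: (-149.821,66.705) -> (-156.216,69.552) [heading=156, draw]
PU: pen up
RT 60: heading 156 -> 96
FD 11: (-156.216,69.552) -> (-157.366,80.492) [heading=96, move]
RT 45: heading 96 -> 51
Final: pos=(-157.366,80.492), heading=51, 14 segment(s) drawn

Segment lengths:
  seg 1: (0,0) -> (-7.308,3.254), length = 8
  seg 2: (-7.308,3.254) -> (-15.53,6.915), length = 9
  seg 3: (-15.53,6.915) -> (-31.061,13.829), length = 17
  seg 4: (-31.061,13.829) -> (-39.282,17.49), length = 9
  seg 5: (-39.282,17.49) -> (-54.813,24.404), length = 17
  seg 6: (-54.813,24.404) -> (-63.035,28.065), length = 9
  seg 7: (-63.035,28.065) -> (-78.565,34.979), length = 17
  seg 8: (-78.565,34.979) -> (-86.787,38.64), length = 9
  seg 9: (-86.787,38.64) -> (-102.317,45.555), length = 17
  seg 10: (-102.317,45.555) -> (-110.539,49.215), length = 9
  seg 11: (-110.539,49.215) -> (-126.069,56.13), length = 17
  seg 12: (-126.069,56.13) -> (-134.291,59.79), length = 9
  seg 13: (-134.291,59.79) -> (-149.821,66.705), length = 17
  seg 14: (-149.821,66.705) -> (-156.216,69.552), length = 7
Total = 171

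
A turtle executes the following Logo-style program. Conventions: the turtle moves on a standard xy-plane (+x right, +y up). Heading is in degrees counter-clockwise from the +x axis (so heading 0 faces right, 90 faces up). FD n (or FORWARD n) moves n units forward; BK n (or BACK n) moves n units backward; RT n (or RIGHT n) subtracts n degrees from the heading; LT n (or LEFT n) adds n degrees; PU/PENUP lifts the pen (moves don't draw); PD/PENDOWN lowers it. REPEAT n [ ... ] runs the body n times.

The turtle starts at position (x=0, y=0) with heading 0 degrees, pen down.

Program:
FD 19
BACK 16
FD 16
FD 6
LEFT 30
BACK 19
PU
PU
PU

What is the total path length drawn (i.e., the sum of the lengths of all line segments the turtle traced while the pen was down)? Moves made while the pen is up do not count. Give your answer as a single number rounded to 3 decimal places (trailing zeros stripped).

Executing turtle program step by step:
Start: pos=(0,0), heading=0, pen down
FD 19: (0,0) -> (19,0) [heading=0, draw]
BK 16: (19,0) -> (3,0) [heading=0, draw]
FD 16: (3,0) -> (19,0) [heading=0, draw]
FD 6: (19,0) -> (25,0) [heading=0, draw]
LT 30: heading 0 -> 30
BK 19: (25,0) -> (8.546,-9.5) [heading=30, draw]
PU: pen up
PU: pen up
PU: pen up
Final: pos=(8.546,-9.5), heading=30, 5 segment(s) drawn

Segment lengths:
  seg 1: (0,0) -> (19,0), length = 19
  seg 2: (19,0) -> (3,0), length = 16
  seg 3: (3,0) -> (19,0), length = 16
  seg 4: (19,0) -> (25,0), length = 6
  seg 5: (25,0) -> (8.546,-9.5), length = 19
Total = 76

Answer: 76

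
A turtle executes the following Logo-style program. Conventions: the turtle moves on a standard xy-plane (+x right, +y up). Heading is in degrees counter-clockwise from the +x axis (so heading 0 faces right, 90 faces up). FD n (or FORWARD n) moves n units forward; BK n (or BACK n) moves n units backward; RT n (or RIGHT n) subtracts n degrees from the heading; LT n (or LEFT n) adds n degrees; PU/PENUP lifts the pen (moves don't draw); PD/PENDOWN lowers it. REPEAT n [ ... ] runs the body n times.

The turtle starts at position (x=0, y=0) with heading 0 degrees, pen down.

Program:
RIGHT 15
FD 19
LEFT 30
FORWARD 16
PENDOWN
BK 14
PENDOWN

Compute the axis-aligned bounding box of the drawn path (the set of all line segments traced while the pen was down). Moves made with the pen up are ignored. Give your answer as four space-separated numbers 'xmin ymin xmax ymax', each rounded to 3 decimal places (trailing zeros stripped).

Executing turtle program step by step:
Start: pos=(0,0), heading=0, pen down
RT 15: heading 0 -> 345
FD 19: (0,0) -> (18.353,-4.918) [heading=345, draw]
LT 30: heading 345 -> 15
FD 16: (18.353,-4.918) -> (33.807,-0.776) [heading=15, draw]
PD: pen down
BK 14: (33.807,-0.776) -> (20.284,-4.4) [heading=15, draw]
PD: pen down
Final: pos=(20.284,-4.4), heading=15, 3 segment(s) drawn

Segment endpoints: x in {0, 18.353, 20.284, 33.807}, y in {-4.918, -4.4, -0.776, 0}
xmin=0, ymin=-4.918, xmax=33.807, ymax=0

Answer: 0 -4.918 33.807 0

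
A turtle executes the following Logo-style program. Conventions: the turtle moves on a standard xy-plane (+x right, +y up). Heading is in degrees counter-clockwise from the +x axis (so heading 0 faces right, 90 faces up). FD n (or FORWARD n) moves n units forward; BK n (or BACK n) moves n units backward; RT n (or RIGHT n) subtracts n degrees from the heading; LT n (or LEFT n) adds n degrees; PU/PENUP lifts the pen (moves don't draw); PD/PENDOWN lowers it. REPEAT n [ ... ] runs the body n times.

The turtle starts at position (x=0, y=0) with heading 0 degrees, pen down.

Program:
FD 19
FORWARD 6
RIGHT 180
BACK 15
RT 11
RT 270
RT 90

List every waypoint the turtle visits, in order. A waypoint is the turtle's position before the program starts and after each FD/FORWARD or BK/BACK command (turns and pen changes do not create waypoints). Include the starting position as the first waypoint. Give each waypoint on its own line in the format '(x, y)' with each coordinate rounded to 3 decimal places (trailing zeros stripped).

Answer: (0, 0)
(19, 0)
(25, 0)
(40, 0)

Derivation:
Executing turtle program step by step:
Start: pos=(0,0), heading=0, pen down
FD 19: (0,0) -> (19,0) [heading=0, draw]
FD 6: (19,0) -> (25,0) [heading=0, draw]
RT 180: heading 0 -> 180
BK 15: (25,0) -> (40,0) [heading=180, draw]
RT 11: heading 180 -> 169
RT 270: heading 169 -> 259
RT 90: heading 259 -> 169
Final: pos=(40,0), heading=169, 3 segment(s) drawn
Waypoints (4 total):
(0, 0)
(19, 0)
(25, 0)
(40, 0)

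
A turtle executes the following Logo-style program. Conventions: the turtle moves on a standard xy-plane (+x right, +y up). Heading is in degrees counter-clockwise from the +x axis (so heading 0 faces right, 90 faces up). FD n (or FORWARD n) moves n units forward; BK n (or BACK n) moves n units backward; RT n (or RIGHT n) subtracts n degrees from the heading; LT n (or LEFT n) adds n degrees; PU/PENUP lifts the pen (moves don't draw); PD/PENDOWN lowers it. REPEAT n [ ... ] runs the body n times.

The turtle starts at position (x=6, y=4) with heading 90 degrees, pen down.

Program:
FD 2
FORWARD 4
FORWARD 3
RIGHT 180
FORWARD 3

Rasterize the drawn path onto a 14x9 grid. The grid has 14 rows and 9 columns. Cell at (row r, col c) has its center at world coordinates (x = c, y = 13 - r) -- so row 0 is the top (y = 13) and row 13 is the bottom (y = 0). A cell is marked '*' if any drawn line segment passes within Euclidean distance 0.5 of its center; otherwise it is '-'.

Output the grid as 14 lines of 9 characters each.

Segment 0: (6,4) -> (6,6)
Segment 1: (6,6) -> (6,10)
Segment 2: (6,10) -> (6,13)
Segment 3: (6,13) -> (6,10)

Answer: ------*--
------*--
------*--
------*--
------*--
------*--
------*--
------*--
------*--
------*--
---------
---------
---------
---------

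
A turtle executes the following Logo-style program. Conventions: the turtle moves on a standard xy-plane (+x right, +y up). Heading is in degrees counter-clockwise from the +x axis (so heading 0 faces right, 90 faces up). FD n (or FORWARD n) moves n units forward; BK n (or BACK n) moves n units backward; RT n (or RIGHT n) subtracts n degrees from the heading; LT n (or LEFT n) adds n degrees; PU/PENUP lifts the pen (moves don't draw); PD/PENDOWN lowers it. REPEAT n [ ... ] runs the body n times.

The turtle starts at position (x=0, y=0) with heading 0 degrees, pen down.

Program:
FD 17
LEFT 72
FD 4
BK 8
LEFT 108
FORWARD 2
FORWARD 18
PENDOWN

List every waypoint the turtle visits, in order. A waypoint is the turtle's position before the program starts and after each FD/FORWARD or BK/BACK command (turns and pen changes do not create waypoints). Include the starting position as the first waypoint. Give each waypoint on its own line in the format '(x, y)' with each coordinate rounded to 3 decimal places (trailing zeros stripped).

Answer: (0, 0)
(17, 0)
(18.236, 3.804)
(15.764, -3.804)
(13.764, -3.804)
(-4.236, -3.804)

Derivation:
Executing turtle program step by step:
Start: pos=(0,0), heading=0, pen down
FD 17: (0,0) -> (17,0) [heading=0, draw]
LT 72: heading 0 -> 72
FD 4: (17,0) -> (18.236,3.804) [heading=72, draw]
BK 8: (18.236,3.804) -> (15.764,-3.804) [heading=72, draw]
LT 108: heading 72 -> 180
FD 2: (15.764,-3.804) -> (13.764,-3.804) [heading=180, draw]
FD 18: (13.764,-3.804) -> (-4.236,-3.804) [heading=180, draw]
PD: pen down
Final: pos=(-4.236,-3.804), heading=180, 5 segment(s) drawn
Waypoints (6 total):
(0, 0)
(17, 0)
(18.236, 3.804)
(15.764, -3.804)
(13.764, -3.804)
(-4.236, -3.804)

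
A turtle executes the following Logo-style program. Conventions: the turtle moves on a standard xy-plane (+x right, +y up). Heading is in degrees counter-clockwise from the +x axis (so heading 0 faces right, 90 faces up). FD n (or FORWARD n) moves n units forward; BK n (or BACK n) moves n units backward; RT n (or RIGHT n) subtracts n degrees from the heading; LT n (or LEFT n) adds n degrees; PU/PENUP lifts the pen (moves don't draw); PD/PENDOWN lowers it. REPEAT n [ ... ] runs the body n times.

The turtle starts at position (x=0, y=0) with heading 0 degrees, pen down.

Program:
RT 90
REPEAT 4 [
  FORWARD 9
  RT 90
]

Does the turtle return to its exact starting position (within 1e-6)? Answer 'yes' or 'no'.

Answer: yes

Derivation:
Executing turtle program step by step:
Start: pos=(0,0), heading=0, pen down
RT 90: heading 0 -> 270
REPEAT 4 [
  -- iteration 1/4 --
  FD 9: (0,0) -> (0,-9) [heading=270, draw]
  RT 90: heading 270 -> 180
  -- iteration 2/4 --
  FD 9: (0,-9) -> (-9,-9) [heading=180, draw]
  RT 90: heading 180 -> 90
  -- iteration 3/4 --
  FD 9: (-9,-9) -> (-9,0) [heading=90, draw]
  RT 90: heading 90 -> 0
  -- iteration 4/4 --
  FD 9: (-9,0) -> (0,0) [heading=0, draw]
  RT 90: heading 0 -> 270
]
Final: pos=(0,0), heading=270, 4 segment(s) drawn

Start position: (0, 0)
Final position: (0, 0)
Distance = 0; < 1e-6 -> CLOSED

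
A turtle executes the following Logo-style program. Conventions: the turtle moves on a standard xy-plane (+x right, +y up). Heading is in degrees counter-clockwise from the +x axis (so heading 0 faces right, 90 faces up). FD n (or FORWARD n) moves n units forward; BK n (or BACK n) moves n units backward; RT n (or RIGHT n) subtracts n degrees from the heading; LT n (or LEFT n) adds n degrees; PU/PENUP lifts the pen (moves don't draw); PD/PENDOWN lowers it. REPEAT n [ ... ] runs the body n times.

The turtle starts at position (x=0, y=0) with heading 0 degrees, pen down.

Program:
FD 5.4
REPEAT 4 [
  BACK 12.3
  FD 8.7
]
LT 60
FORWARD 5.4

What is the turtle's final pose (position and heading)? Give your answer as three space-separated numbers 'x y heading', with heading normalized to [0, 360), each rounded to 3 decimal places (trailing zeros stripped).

Answer: -6.3 4.677 60

Derivation:
Executing turtle program step by step:
Start: pos=(0,0), heading=0, pen down
FD 5.4: (0,0) -> (5.4,0) [heading=0, draw]
REPEAT 4 [
  -- iteration 1/4 --
  BK 12.3: (5.4,0) -> (-6.9,0) [heading=0, draw]
  FD 8.7: (-6.9,0) -> (1.8,0) [heading=0, draw]
  -- iteration 2/4 --
  BK 12.3: (1.8,0) -> (-10.5,0) [heading=0, draw]
  FD 8.7: (-10.5,0) -> (-1.8,0) [heading=0, draw]
  -- iteration 3/4 --
  BK 12.3: (-1.8,0) -> (-14.1,0) [heading=0, draw]
  FD 8.7: (-14.1,0) -> (-5.4,0) [heading=0, draw]
  -- iteration 4/4 --
  BK 12.3: (-5.4,0) -> (-17.7,0) [heading=0, draw]
  FD 8.7: (-17.7,0) -> (-9,0) [heading=0, draw]
]
LT 60: heading 0 -> 60
FD 5.4: (-9,0) -> (-6.3,4.677) [heading=60, draw]
Final: pos=(-6.3,4.677), heading=60, 10 segment(s) drawn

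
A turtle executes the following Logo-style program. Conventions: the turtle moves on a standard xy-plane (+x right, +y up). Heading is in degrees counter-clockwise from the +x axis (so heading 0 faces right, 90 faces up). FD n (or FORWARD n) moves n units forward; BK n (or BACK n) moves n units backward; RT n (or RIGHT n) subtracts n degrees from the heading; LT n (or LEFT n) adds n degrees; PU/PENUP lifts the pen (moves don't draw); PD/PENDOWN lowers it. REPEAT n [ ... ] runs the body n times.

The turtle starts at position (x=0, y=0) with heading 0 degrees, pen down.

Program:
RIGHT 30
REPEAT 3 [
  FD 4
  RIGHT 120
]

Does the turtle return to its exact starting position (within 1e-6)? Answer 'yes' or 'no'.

Answer: yes

Derivation:
Executing turtle program step by step:
Start: pos=(0,0), heading=0, pen down
RT 30: heading 0 -> 330
REPEAT 3 [
  -- iteration 1/3 --
  FD 4: (0,0) -> (3.464,-2) [heading=330, draw]
  RT 120: heading 330 -> 210
  -- iteration 2/3 --
  FD 4: (3.464,-2) -> (0,-4) [heading=210, draw]
  RT 120: heading 210 -> 90
  -- iteration 3/3 --
  FD 4: (0,-4) -> (0,0) [heading=90, draw]
  RT 120: heading 90 -> 330
]
Final: pos=(0,0), heading=330, 3 segment(s) drawn

Start position: (0, 0)
Final position: (0, 0)
Distance = 0; < 1e-6 -> CLOSED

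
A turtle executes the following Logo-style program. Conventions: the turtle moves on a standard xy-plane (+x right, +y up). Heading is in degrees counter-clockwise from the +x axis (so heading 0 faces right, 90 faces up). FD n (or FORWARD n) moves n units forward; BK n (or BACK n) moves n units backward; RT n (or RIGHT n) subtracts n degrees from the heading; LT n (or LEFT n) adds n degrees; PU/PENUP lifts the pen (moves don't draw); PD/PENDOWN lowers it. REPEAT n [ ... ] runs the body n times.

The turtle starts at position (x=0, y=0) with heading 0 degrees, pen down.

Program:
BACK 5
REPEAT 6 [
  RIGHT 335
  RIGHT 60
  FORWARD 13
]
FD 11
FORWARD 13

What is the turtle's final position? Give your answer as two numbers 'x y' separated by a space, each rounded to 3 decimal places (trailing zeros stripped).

Executing turtle program step by step:
Start: pos=(0,0), heading=0, pen down
BK 5: (0,0) -> (-5,0) [heading=0, draw]
REPEAT 6 [
  -- iteration 1/6 --
  RT 335: heading 0 -> 25
  RT 60: heading 25 -> 325
  FD 13: (-5,0) -> (5.649,-7.456) [heading=325, draw]
  -- iteration 2/6 --
  RT 335: heading 325 -> 350
  RT 60: heading 350 -> 290
  FD 13: (5.649,-7.456) -> (10.095,-19.672) [heading=290, draw]
  -- iteration 3/6 --
  RT 335: heading 290 -> 315
  RT 60: heading 315 -> 255
  FD 13: (10.095,-19.672) -> (6.731,-32.23) [heading=255, draw]
  -- iteration 4/6 --
  RT 335: heading 255 -> 280
  RT 60: heading 280 -> 220
  FD 13: (6.731,-32.23) -> (-3.228,-40.586) [heading=220, draw]
  -- iteration 5/6 --
  RT 335: heading 220 -> 245
  RT 60: heading 245 -> 185
  FD 13: (-3.228,-40.586) -> (-16.179,-41.719) [heading=185, draw]
  -- iteration 6/6 --
  RT 335: heading 185 -> 210
  RT 60: heading 210 -> 150
  FD 13: (-16.179,-41.719) -> (-27.437,-35.219) [heading=150, draw]
]
FD 11: (-27.437,-35.219) -> (-36.963,-29.719) [heading=150, draw]
FD 13: (-36.963,-29.719) -> (-48.221,-23.219) [heading=150, draw]
Final: pos=(-48.221,-23.219), heading=150, 9 segment(s) drawn

Answer: -48.221 -23.219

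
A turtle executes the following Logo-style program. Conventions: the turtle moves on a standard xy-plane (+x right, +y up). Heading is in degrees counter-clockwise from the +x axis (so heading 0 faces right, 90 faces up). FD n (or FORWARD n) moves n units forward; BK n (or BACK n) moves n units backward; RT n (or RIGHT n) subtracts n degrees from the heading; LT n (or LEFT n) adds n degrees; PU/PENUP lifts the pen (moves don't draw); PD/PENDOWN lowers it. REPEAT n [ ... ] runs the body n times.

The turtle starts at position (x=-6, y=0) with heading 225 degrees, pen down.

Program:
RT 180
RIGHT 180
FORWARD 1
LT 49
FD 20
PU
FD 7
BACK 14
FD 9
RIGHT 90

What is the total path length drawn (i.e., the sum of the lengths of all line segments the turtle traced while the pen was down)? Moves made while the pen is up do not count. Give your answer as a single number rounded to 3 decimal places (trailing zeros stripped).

Executing turtle program step by step:
Start: pos=(-6,0), heading=225, pen down
RT 180: heading 225 -> 45
RT 180: heading 45 -> 225
FD 1: (-6,0) -> (-6.707,-0.707) [heading=225, draw]
LT 49: heading 225 -> 274
FD 20: (-6.707,-0.707) -> (-5.312,-20.658) [heading=274, draw]
PU: pen up
FD 7: (-5.312,-20.658) -> (-4.824,-27.641) [heading=274, move]
BK 14: (-4.824,-27.641) -> (-5.8,-13.675) [heading=274, move]
FD 9: (-5.8,-13.675) -> (-5.172,-22.654) [heading=274, move]
RT 90: heading 274 -> 184
Final: pos=(-5.172,-22.654), heading=184, 2 segment(s) drawn

Segment lengths:
  seg 1: (-6,0) -> (-6.707,-0.707), length = 1
  seg 2: (-6.707,-0.707) -> (-5.312,-20.658), length = 20
Total = 21

Answer: 21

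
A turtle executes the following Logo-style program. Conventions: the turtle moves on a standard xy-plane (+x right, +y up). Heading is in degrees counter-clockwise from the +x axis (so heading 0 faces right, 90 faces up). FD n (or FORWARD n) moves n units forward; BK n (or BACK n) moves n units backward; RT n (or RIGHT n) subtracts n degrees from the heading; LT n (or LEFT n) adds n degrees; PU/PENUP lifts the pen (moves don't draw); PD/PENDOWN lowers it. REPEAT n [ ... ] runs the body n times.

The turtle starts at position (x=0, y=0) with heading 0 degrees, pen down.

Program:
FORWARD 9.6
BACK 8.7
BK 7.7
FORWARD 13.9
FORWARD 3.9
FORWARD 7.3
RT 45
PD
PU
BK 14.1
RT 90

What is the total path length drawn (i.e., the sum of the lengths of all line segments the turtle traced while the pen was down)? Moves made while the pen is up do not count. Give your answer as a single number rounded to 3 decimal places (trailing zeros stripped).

Answer: 51.1

Derivation:
Executing turtle program step by step:
Start: pos=(0,0), heading=0, pen down
FD 9.6: (0,0) -> (9.6,0) [heading=0, draw]
BK 8.7: (9.6,0) -> (0.9,0) [heading=0, draw]
BK 7.7: (0.9,0) -> (-6.8,0) [heading=0, draw]
FD 13.9: (-6.8,0) -> (7.1,0) [heading=0, draw]
FD 3.9: (7.1,0) -> (11,0) [heading=0, draw]
FD 7.3: (11,0) -> (18.3,0) [heading=0, draw]
RT 45: heading 0 -> 315
PD: pen down
PU: pen up
BK 14.1: (18.3,0) -> (8.33,9.97) [heading=315, move]
RT 90: heading 315 -> 225
Final: pos=(8.33,9.97), heading=225, 6 segment(s) drawn

Segment lengths:
  seg 1: (0,0) -> (9.6,0), length = 9.6
  seg 2: (9.6,0) -> (0.9,0), length = 8.7
  seg 3: (0.9,0) -> (-6.8,0), length = 7.7
  seg 4: (-6.8,0) -> (7.1,0), length = 13.9
  seg 5: (7.1,0) -> (11,0), length = 3.9
  seg 6: (11,0) -> (18.3,0), length = 7.3
Total = 51.1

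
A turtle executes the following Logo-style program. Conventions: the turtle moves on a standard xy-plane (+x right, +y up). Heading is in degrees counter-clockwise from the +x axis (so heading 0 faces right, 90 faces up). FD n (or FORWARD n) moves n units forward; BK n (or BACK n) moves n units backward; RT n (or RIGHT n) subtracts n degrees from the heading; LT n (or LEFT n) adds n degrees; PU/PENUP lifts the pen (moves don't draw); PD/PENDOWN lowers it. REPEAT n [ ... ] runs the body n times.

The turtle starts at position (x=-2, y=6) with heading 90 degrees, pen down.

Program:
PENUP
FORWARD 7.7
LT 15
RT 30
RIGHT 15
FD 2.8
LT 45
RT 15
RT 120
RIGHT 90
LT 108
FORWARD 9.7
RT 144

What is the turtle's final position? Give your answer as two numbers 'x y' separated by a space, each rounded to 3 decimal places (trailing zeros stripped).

Answer: 8.888 14.108

Derivation:
Executing turtle program step by step:
Start: pos=(-2,6), heading=90, pen down
PU: pen up
FD 7.7: (-2,6) -> (-2,13.7) [heading=90, move]
LT 15: heading 90 -> 105
RT 30: heading 105 -> 75
RT 15: heading 75 -> 60
FD 2.8: (-2,13.7) -> (-0.6,16.125) [heading=60, move]
LT 45: heading 60 -> 105
RT 15: heading 105 -> 90
RT 120: heading 90 -> 330
RT 90: heading 330 -> 240
LT 108: heading 240 -> 348
FD 9.7: (-0.6,16.125) -> (8.888,14.108) [heading=348, move]
RT 144: heading 348 -> 204
Final: pos=(8.888,14.108), heading=204, 0 segment(s) drawn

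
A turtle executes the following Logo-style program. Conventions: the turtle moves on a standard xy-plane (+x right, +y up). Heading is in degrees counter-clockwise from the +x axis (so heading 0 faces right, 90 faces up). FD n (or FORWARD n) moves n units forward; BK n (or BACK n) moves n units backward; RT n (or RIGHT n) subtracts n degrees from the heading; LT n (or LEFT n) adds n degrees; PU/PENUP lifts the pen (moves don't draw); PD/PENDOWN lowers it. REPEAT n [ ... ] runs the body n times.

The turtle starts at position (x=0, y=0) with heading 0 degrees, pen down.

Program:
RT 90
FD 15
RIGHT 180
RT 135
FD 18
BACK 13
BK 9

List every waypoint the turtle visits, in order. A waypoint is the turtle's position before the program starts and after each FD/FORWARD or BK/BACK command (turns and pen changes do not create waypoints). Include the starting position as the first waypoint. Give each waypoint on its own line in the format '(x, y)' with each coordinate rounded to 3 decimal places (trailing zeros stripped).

Executing turtle program step by step:
Start: pos=(0,0), heading=0, pen down
RT 90: heading 0 -> 270
FD 15: (0,0) -> (0,-15) [heading=270, draw]
RT 180: heading 270 -> 90
RT 135: heading 90 -> 315
FD 18: (0,-15) -> (12.728,-27.728) [heading=315, draw]
BK 13: (12.728,-27.728) -> (3.536,-18.536) [heading=315, draw]
BK 9: (3.536,-18.536) -> (-2.828,-12.172) [heading=315, draw]
Final: pos=(-2.828,-12.172), heading=315, 4 segment(s) drawn
Waypoints (5 total):
(0, 0)
(0, -15)
(12.728, -27.728)
(3.536, -18.536)
(-2.828, -12.172)

Answer: (0, 0)
(0, -15)
(12.728, -27.728)
(3.536, -18.536)
(-2.828, -12.172)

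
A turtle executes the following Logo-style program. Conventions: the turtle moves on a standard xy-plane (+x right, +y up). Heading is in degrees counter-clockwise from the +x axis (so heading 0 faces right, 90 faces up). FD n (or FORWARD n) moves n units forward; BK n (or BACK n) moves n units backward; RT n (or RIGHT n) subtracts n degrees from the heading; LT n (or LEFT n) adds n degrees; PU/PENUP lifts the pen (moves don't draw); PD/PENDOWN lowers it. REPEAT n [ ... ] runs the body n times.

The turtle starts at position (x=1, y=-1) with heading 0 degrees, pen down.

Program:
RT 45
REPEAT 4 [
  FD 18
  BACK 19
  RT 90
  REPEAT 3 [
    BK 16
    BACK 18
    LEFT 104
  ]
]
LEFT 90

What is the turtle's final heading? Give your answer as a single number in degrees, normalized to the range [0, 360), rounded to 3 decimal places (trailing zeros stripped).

Executing turtle program step by step:
Start: pos=(1,-1), heading=0, pen down
RT 45: heading 0 -> 315
REPEAT 4 [
  -- iteration 1/4 --
  FD 18: (1,-1) -> (13.728,-13.728) [heading=315, draw]
  BK 19: (13.728,-13.728) -> (0.293,-0.293) [heading=315, draw]
  RT 90: heading 315 -> 225
  REPEAT 3 [
    -- iteration 1/3 --
    BK 16: (0.293,-0.293) -> (11.607,11.021) [heading=225, draw]
    BK 18: (11.607,11.021) -> (24.335,23.749) [heading=225, draw]
    LT 104: heading 225 -> 329
    -- iteration 2/3 --
    BK 16: (24.335,23.749) -> (10.62,31.989) [heading=329, draw]
    BK 18: (10.62,31.989) -> (-4.809,41.26) [heading=329, draw]
    LT 104: heading 329 -> 73
    -- iteration 3/3 --
    BK 16: (-4.809,41.26) -> (-9.487,25.959) [heading=73, draw]
    BK 18: (-9.487,25.959) -> (-14.75,8.746) [heading=73, draw]
    LT 104: heading 73 -> 177
  ]
  -- iteration 2/4 --
  FD 18: (-14.75,8.746) -> (-32.725,9.688) [heading=177, draw]
  BK 19: (-32.725,9.688) -> (-13.751,8.693) [heading=177, draw]
  RT 90: heading 177 -> 87
  REPEAT 3 [
    -- iteration 1/3 --
    BK 16: (-13.751,8.693) -> (-14.589,-7.285) [heading=87, draw]
    BK 18: (-14.589,-7.285) -> (-15.531,-25.26) [heading=87, draw]
    LT 104: heading 87 -> 191
    -- iteration 2/3 --
    BK 16: (-15.531,-25.26) -> (0.175,-22.207) [heading=191, draw]
    BK 18: (0.175,-22.207) -> (17.845,-18.773) [heading=191, draw]
    LT 104: heading 191 -> 295
    -- iteration 3/3 --
    BK 16: (17.845,-18.773) -> (11.083,-4.272) [heading=295, draw]
    BK 18: (11.083,-4.272) -> (3.476,12.042) [heading=295, draw]
    LT 104: heading 295 -> 39
  ]
  -- iteration 3/4 --
  FD 18: (3.476,12.042) -> (17.464,23.37) [heading=39, draw]
  BK 19: (17.464,23.37) -> (2.699,11.413) [heading=39, draw]
  RT 90: heading 39 -> 309
  REPEAT 3 [
    -- iteration 1/3 --
    BK 16: (2.699,11.413) -> (-7.371,23.847) [heading=309, draw]
    BK 18: (-7.371,23.847) -> (-18.698,37.836) [heading=309, draw]
    LT 104: heading 309 -> 53
    -- iteration 2/3 --
    BK 16: (-18.698,37.836) -> (-28.327,25.057) [heading=53, draw]
    BK 18: (-28.327,25.057) -> (-39.16,10.682) [heading=53, draw]
    LT 104: heading 53 -> 157
    -- iteration 3/3 --
    BK 16: (-39.16,10.682) -> (-24.432,4.43) [heading=157, draw]
    BK 18: (-24.432,4.43) -> (-7.863,-2.603) [heading=157, draw]
    LT 104: heading 157 -> 261
  ]
  -- iteration 4/4 --
  FD 18: (-7.863,-2.603) -> (-10.679,-20.381) [heading=261, draw]
  BK 19: (-10.679,-20.381) -> (-7.706,-1.615) [heading=261, draw]
  RT 90: heading 261 -> 171
  REPEAT 3 [
    -- iteration 1/3 --
    BK 16: (-7.706,-1.615) -> (8.097,-4.118) [heading=171, draw]
    BK 18: (8.097,-4.118) -> (25.875,-6.934) [heading=171, draw]
    LT 104: heading 171 -> 275
    -- iteration 2/3 --
    BK 16: (25.875,-6.934) -> (24.48,9.005) [heading=275, draw]
    BK 18: (24.48,9.005) -> (22.912,26.937) [heading=275, draw]
    LT 104: heading 275 -> 19
    -- iteration 3/3 --
    BK 16: (22.912,26.937) -> (7.783,21.728) [heading=19, draw]
    BK 18: (7.783,21.728) -> (-9.236,15.867) [heading=19, draw]
    LT 104: heading 19 -> 123
  ]
]
LT 90: heading 123 -> 213
Final: pos=(-9.236,15.867), heading=213, 32 segment(s) drawn

Answer: 213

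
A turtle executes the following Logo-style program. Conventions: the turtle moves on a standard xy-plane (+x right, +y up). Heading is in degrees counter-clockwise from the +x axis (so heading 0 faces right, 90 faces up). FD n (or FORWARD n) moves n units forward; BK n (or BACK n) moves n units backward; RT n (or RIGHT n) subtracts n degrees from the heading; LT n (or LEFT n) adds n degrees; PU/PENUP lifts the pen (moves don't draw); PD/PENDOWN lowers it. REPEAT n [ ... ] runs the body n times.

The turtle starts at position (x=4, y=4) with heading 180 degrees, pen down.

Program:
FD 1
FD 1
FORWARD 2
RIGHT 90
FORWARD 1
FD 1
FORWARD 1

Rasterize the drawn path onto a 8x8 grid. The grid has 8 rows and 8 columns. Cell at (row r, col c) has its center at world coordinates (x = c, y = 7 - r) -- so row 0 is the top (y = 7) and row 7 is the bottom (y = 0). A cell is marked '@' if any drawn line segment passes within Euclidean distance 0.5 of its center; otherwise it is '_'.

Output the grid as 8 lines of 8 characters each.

Answer: @_______
@_______
@_______
@@@@@___
________
________
________
________

Derivation:
Segment 0: (4,4) -> (3,4)
Segment 1: (3,4) -> (2,4)
Segment 2: (2,4) -> (0,4)
Segment 3: (0,4) -> (0,5)
Segment 4: (0,5) -> (0,6)
Segment 5: (0,6) -> (0,7)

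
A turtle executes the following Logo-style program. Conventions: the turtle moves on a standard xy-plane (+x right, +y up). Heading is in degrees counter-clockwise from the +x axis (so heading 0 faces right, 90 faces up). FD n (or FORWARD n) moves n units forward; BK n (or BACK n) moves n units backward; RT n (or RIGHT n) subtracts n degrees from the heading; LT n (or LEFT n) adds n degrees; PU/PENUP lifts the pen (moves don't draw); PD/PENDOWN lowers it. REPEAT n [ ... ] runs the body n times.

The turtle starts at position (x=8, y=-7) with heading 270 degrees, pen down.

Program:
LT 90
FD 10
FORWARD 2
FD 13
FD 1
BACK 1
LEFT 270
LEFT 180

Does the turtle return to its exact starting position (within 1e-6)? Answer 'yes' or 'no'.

Executing turtle program step by step:
Start: pos=(8,-7), heading=270, pen down
LT 90: heading 270 -> 0
FD 10: (8,-7) -> (18,-7) [heading=0, draw]
FD 2: (18,-7) -> (20,-7) [heading=0, draw]
FD 13: (20,-7) -> (33,-7) [heading=0, draw]
FD 1: (33,-7) -> (34,-7) [heading=0, draw]
BK 1: (34,-7) -> (33,-7) [heading=0, draw]
LT 270: heading 0 -> 270
LT 180: heading 270 -> 90
Final: pos=(33,-7), heading=90, 5 segment(s) drawn

Start position: (8, -7)
Final position: (33, -7)
Distance = 25; >= 1e-6 -> NOT closed

Answer: no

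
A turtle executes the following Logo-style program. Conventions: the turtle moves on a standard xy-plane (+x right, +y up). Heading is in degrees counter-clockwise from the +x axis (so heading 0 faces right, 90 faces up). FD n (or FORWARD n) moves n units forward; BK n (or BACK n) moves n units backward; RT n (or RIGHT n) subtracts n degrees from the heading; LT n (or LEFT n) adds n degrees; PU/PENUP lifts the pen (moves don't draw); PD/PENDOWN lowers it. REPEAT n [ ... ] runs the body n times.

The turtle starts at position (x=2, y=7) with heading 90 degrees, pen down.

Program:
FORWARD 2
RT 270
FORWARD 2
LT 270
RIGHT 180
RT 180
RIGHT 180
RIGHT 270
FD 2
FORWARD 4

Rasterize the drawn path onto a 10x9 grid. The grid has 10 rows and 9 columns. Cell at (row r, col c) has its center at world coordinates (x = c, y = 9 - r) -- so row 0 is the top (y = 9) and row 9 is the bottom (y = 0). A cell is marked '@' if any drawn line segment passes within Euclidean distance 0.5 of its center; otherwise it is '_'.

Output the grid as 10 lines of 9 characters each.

Segment 0: (2,7) -> (2,9)
Segment 1: (2,9) -> (0,9)
Segment 2: (0,9) -> (2,9)
Segment 3: (2,9) -> (6,9)

Answer: @@@@@@@__
__@______
__@______
_________
_________
_________
_________
_________
_________
_________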